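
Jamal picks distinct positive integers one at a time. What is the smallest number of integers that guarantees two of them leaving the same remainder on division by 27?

The 27 residue classes mod 27 are the pigeonholes.
With 27 integers one could put 1 in each residue class and have no class reach 2.
The 28th integer pushes some class to 2, so 27·1 + 1 = 28.

28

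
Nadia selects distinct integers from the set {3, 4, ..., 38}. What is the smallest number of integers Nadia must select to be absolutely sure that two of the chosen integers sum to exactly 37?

Group the elements by complementary pair {x, 37−x}: {3,34}, {4,33}, {5,32}, …, giving 16 two-element pairs and 4 integers whose partner 37−x falls outside [3,38].
Treating each of those 20 groups as a pigeonhole, one can pick one integer per group — 20 integers — with no two summing to 37.
The 21st integer lands in an occupied pair, forcing a sum of 37.

21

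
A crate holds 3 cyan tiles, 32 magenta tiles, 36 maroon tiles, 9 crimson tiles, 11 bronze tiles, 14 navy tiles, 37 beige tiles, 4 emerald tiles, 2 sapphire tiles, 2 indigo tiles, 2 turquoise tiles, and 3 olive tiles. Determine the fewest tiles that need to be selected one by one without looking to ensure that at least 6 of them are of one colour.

Put each drawn tile into a box by colour. The largest draw with every box below 6 takes min(count, 5) from each colour; colours with fewer than 5 contribute all they have.
Σ min(cᵢ, 5) = 3 + 5 + 5 + 5 + 5 + 5 + 5 + 4 + 2 + 2 + 2 + 3 = 46.
Draw number 46 + 1 = 47 must push one box to 6.

47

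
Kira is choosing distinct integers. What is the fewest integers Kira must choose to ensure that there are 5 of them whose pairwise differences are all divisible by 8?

33

Integers whose pairwise differences are multiples of 8 are exactly those sharing a remainder mod 8. The 8 residue classes mod 8 are the pigeonholes.
With 32 integers one could put 4 in each residue class and have no class reach 5.
The 33rd integer pushes some class to 5, so 8·4 + 1 = 33.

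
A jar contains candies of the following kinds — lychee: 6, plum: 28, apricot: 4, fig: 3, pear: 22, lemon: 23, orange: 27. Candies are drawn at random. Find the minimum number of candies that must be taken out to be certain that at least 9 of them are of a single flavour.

46

Put each drawn candy into a box by flavour. The largest draw with every box below 9 takes min(count, 8) from each flavour; flavours with fewer than 8 contribute all they have.
Σ min(cᵢ, 8) = 6 + 8 + 4 + 3 + 8 + 8 + 8 = 45.
Draw number 45 + 1 = 46 must push one box to 9.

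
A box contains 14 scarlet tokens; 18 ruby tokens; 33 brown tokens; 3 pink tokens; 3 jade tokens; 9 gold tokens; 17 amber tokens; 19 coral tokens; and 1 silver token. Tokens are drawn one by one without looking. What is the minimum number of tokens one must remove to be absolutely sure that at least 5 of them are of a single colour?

32

By pigeonhole, the 9 colours are the holes; the tokens drawn are the pigeons.
To avoid 5 of any one colour, the worst case takes at most 4 of each colour, or every token of a colour that has fewer than 4.
That gives 4 + 4 + 4 + 3 + 3 + 4 + 4 + 4 + 1 = 31 tokens with no colour reaching 5.
The next token forces some colour to 5, so 31 + 1 = 32.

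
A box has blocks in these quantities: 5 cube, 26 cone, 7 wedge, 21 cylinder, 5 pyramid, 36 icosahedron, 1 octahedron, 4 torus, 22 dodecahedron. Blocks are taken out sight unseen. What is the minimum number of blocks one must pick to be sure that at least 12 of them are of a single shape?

An adversary could hand out at most 11 blocks per shape (5 shapes run out sooner): 5 + 11 + 7 + 11 + 5 + 11 + 1 + 4 + 11 = 66 blocks and still no shape has 12.
By pigeonhole, one more block lands in a shape already at 11, so 67 draws are enough and 66 are not.

67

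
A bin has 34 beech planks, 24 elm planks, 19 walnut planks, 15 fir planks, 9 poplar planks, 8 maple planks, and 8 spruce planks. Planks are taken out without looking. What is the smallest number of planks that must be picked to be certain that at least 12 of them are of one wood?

70

Pigeonhole: the 7 woods are the holes; the planks drawn are the pigeons.
To avoid 12 of any one wood, the worst case takes at most 11 of each wood, or every plank of a wood that has fewer than 11.
That gives 11 + 11 + 11 + 11 + 9 + 8 + 8 = 69 planks with no wood reaching 12.
The next plank forces some wood to 12, so 69 + 1 = 70.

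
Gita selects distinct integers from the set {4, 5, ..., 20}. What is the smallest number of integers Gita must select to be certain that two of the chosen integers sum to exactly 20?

A set avoiding the sum 20 can contain at most one of each pair {x, 20−x}, plus the 5 elements whose complement lies outside the range or equal to its own complement.
The integers 10, …, 20 (11 of them) are such a set: any two sum to at least 10+11 = 21 > 20.
Any 12th integer completes one of the 6 pairs, so 12 choices force a sum of 20.

12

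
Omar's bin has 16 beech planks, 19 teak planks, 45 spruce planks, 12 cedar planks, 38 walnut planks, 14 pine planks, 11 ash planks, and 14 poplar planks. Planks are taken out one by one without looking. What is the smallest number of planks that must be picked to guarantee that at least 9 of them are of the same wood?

By the pigeonhole principle, the 8 woods are the holes; the planks drawn are the pigeons.
To avoid 9 of any one wood, the worst case takes at most 8 of each wood.
That gives 8 + 8 + 8 + 8 + 8 + 8 + 8 + 8 = 64 planks with no wood reaching 9.
The next plank forces some wood to 9, so 64 + 1 = 65.

65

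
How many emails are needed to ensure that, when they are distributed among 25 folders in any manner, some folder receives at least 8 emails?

With 175 emails one could put exactly 7 in each of the 25 folders, and no folder would reach 8.
One more email must land in a folder that already has 7, giving it 8.
So 25 × 7 + 1 = 176 emails are required.

176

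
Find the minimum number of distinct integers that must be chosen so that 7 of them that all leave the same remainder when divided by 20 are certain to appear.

121

Pigeonhole: the 20 residue classes mod 20 are the pigeonholes.
With 120 integers one could put 6 in each residue class and have no class reach 7.
The 121st integer pushes some class to 7, so 20·6 + 1 = 121.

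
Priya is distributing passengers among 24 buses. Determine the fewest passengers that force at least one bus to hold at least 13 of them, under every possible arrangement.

With 288 passengers one could put exactly 12 in each of the 24 buses, and no bus would reach 13.
One more passenger must land in a bus that already has 12, giving it 13.
So 24 × 12 + 1 = 289 passengers are required.

289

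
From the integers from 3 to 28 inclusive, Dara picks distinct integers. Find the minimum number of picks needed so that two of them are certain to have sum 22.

19

A set avoiding the sum 22 can contain at most one of each pair {x, 22−x}, plus the 10 elements whose complement lies outside the range or equal to its own complement.
The integers 11, …, 28 (18 of them) are such a set: any two sum to at least 11+12 = 23 > 22.
Pigeonhole: any 19th integer completes one of the 8 pairs, so 19 choices force a sum of 22.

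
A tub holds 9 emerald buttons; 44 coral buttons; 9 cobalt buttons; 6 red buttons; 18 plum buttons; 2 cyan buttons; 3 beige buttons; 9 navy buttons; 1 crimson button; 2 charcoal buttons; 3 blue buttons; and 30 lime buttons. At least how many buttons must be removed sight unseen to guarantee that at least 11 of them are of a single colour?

An adversary could hand out at most 10 buttons per colour (9 colours run out sooner): 9 + 10 + 9 + 6 + 10 + 2 + 3 + 9 + 1 + 2 + 3 + 10 = 74 buttons and still no colour has 11.
By pigeonhole, one more button lands in a colour already at 10, so 75 draws are enough and 74 are not.

75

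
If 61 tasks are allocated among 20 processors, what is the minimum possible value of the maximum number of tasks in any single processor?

By the pigeonhole principle, the 20 processors are the holes and the 61 tasks are the pigeons.
If every processor held at most 3 tasks, the total would be at most 20 × 3 = 60, which is less than 61.
So some processor holds at least ⌈61/20⌉ = 4 tasks.

4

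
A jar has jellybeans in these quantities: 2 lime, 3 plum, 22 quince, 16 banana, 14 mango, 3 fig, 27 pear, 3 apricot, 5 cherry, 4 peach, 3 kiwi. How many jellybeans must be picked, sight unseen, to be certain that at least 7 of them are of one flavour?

48

An adversary could hand out at most 6 jellybeans per flavour (7 flavours run out sooner): 2 + 3 + 6 + 6 + 6 + 3 + 6 + 3 + 5 + 4 + 3 = 47 jellybeans and still no flavour has 7.
By the pigeonhole principle, one more jellybean lands in a flavour already at 6, so 48 draws are enough and 47 are not.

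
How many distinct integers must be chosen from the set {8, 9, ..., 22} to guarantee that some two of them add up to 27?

10

Group the elements by complementary pair {x, 27−x}: {8,19}, {9,18}, {10,17}, …, giving 6 two-element pairs and 3 integers whose partner 27−x falls outside [8,22].
Treating each of those 9 groups as a pigeonhole, one can pick one integer per group — 9 integers — with no two summing to 27.
The 10th integer lands in an occupied pair, forcing a sum of 27.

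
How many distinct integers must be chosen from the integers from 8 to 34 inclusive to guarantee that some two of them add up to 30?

21

Group the elements by complementary pair {x, 30−x}: {8,22}, {9,21}, {10,20}, …, giving 7 two-element pairs; the single value 15 (it cannot pair with itself since the integers are distinct); and 12 integers whose partner 30−x falls outside [8,34].
Treating each of those 20 groups as a pigeonhole, one can pick one integer per group — 20 integers — with no two summing to 30.
The 21st integer lands in an occupied pair, forcing a sum of 30.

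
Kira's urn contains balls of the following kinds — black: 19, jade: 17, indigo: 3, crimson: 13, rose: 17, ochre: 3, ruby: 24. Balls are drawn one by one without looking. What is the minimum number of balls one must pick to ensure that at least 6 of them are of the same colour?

32

Put each drawn ball into a box by colour. The largest draw with every box below 6 takes min(count, 5) from each colour; colours with fewer than 5 contribute all they have.
Σ min(cᵢ, 5) = 5 + 5 + 3 + 5 + 5 + 3 + 5 = 31.
Draw number 31 + 1 = 32 must push one box to 6.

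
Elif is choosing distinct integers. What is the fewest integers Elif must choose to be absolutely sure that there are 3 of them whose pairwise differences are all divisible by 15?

31

Integers whose pairwise differences are multiples of 15 are exactly those sharing a remainder mod 15. Pigeonhole: the 15 residue classes mod 15 are the pigeonholes.
With 30 integers one could put 2 in each residue class and have no class reach 3.
The 31st integer pushes some class to 3, so 15·2 + 1 = 31.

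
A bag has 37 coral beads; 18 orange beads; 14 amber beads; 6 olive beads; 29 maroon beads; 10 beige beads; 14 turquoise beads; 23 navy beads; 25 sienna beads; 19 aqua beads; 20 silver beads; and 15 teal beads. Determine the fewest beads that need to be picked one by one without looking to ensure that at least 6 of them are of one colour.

Put each drawn bead into a box by colour. The largest draw with every box below 6 takes min(count, 5) from each colour.
Σ min(cᵢ, 5) = 5 + 5 + 5 + 5 + 5 + 5 + 5 + 5 + 5 + 5 + 5 + 5 = 60.
Draw number 60 + 1 = 61 must push one box to 6.

61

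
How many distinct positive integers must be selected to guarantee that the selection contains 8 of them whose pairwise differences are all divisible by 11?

78

Integers whose pairwise differences are multiples of 11 are exactly those sharing a remainder mod 11. By the pigeonhole principle, the 11 residue classes mod 11 are the pigeonholes.
With 77 integers one could put 7 in each residue class and have no class reach 8.
The 78th integer pushes some class to 8, so 11·7 + 1 = 78.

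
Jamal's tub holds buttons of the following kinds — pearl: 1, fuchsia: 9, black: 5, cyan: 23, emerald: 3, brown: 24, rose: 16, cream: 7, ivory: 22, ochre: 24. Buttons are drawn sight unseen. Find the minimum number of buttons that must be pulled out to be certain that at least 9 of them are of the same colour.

65

An adversary could hand out at most 8 buttons per colour (4 colours run out sooner): 1 + 8 + 5 + 8 + 3 + 8 + 8 + 7 + 8 + 8 = 64 buttons and still no colour has 9.
By pigeonhole, one more button lands in a colour already at 8, so 65 draws are enough and 64 are not.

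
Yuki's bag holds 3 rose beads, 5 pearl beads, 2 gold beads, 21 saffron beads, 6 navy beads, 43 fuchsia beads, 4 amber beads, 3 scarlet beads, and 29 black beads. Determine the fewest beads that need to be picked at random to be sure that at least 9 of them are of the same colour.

By the pigeonhole principle, the 9 colours are the holes; the beads drawn are the pigeons.
To avoid 9 of any one colour, the worst case takes at most 8 of each colour, or every bead of a colour that has fewer than 8.
That gives 3 + 5 + 2 + 8 + 6 + 8 + 4 + 3 + 8 = 47 beads with no colour reaching 9.
The next bead forces some colour to 9, so 47 + 1 = 48.

48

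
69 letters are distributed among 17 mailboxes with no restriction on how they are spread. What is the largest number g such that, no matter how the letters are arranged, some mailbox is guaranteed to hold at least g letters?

By the pigeonhole principle, the 17 mailboxes are the holes and the 69 letters are the pigeons.
If every mailbox held at most 4 letters, the total would be at most 17 × 4 = 68, which is less than 69.
So some mailbox holds at least ⌈69/17⌉ = 5 letters.

5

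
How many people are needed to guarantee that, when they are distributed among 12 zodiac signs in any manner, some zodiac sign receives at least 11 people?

121

With 120 people one could put exactly 10 in each of the 12 zodiac signs, and no zodiac sign would reach 11.
By the pigeonhole principle, one more person must land in a zodiac sign that already has 10, giving it 11.
So 12 × 10 + 1 = 121 people are required.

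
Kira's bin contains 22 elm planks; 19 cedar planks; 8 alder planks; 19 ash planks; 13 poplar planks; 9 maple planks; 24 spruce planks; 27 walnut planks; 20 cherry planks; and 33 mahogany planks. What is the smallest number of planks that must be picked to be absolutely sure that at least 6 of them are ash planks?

181

In the worst case for collecting ash planks, every non-ash plank comes out first.
There are 22 + 19 + 8 + 13 + 9 + 24 + 27 + 20 + 33 = 175 non-ash planks altogether.
After those, each further plank must be ash, so 175 + 6 = 181 draws guarantee 6 ash planks.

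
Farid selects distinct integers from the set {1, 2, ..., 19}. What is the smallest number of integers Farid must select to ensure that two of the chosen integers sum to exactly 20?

Group the elements by complementary pair {x, 20−x}: {1,19}, {2,18}, {3,17}, …, giving 9 two-element pairs and the single value 10 (it cannot pair with itself since the integers are distinct).
By the pigeonhole principle, treating each of those 10 groups as a pigeonhole, one can pick one integer per group — 10 integers — with no two summing to 20.
The 11th integer lands in an occupied pair, forcing a sum of 20.

11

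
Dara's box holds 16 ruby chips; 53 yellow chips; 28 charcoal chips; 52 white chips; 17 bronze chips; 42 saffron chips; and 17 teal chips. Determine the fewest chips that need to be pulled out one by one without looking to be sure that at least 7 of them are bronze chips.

215

In the worst case for collecting bronze chips, every non-bronze chip comes out first.
There are 16 + 53 + 28 + 52 + 42 + 17 = 208 non-bronze chips altogether.
After those, each further chip must be bronze, so 208 + 7 = 215 draws guarantee 7 bronze chips.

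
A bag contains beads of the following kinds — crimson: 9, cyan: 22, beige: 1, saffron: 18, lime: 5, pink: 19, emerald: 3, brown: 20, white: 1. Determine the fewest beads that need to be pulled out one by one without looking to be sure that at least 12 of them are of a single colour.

64

Put each drawn bead into a box by colour. The largest draw with every box below 12 takes min(count, 11) from each colour; colours with fewer than 11 contribute all they have.
Σ min(cᵢ, 11) = 9 + 11 + 1 + 11 + 5 + 11 + 3 + 11 + 1 = 63.
Draw number 63 + 1 = 64 must push one box to 12.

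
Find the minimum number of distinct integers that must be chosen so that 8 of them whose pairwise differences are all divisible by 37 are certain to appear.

260

Integers whose pairwise differences are multiples of 37 are exactly those sharing a remainder mod 37. By pigeonhole, the 37 residue classes mod 37 are the pigeonholes.
With 259 integers one could put 7 in each residue class and have no class reach 8.
The 260th integer pushes some class to 8, so 37·7 + 1 = 260.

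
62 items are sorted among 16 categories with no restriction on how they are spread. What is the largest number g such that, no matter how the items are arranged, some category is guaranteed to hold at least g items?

4

By the pigeonhole principle, the 16 categories are the holes and the 62 items are the pigeons.
If every category held at most 3 items, the total would be at most 16 × 3 = 48, which is less than 62.
So some category holds at least ⌈62/16⌉ = 4 items.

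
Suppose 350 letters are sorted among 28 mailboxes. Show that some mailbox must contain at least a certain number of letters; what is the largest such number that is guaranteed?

By pigeonhole, the 28 mailboxes are the holes and the 350 letters are the pigeons.
If every mailbox held at most 12 letters, the total would be at most 28 × 12 = 336, which is less than 350.
So some mailbox holds at least ⌈350/28⌉ = 13 letters.

13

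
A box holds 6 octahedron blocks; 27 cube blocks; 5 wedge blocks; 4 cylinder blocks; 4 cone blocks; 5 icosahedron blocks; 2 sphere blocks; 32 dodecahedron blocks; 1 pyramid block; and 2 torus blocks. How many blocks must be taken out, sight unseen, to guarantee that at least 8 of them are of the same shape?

44

Put each drawn block into a box by shape. The largest draw with every box below 8 takes min(count, 7) from each shape; shapes with fewer than 7 contribute all they have.
Σ min(cᵢ, 7) = 6 + 7 + 5 + 4 + 4 + 5 + 2 + 7 + 1 + 2 = 43.
Draw number 43 + 1 = 44 must push one box to 8.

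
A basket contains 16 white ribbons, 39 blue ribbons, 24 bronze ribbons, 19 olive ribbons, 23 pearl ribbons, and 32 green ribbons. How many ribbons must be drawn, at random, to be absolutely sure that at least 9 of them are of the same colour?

49

An adversary could hand out at most 8 ribbons per colour: 8 + 8 + 8 + 8 + 8 + 8 = 48 ribbons and still no colour has 9.
One more ribbon lands in a colour already at 8, so 49 draws are enough and 48 are not.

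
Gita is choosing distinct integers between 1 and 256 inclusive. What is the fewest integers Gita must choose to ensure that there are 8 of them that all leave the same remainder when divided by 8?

57

The 8 residue classes mod 8 are the pigeonholes.
With 56 integers one could put 7 in each residue class and have no class reach 8.
The 57th integer pushes some class to 8, so 8·7 + 1 = 57.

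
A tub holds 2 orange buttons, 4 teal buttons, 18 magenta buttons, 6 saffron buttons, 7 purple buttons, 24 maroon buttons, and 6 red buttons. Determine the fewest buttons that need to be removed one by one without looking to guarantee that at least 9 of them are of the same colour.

Put each drawn button into a box by colour. The largest draw with every box below 9 takes min(count, 8) from each colour; colours with fewer than 8 contribute all they have.
Σ min(cᵢ, 8) = 2 + 4 + 8 + 6 + 7 + 8 + 6 = 41.
Draw number 41 + 1 = 42 must push one box to 9.

42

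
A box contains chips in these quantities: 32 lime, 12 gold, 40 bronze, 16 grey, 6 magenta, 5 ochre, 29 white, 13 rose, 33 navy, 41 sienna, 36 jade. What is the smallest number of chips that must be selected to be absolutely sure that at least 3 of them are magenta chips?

In the worst case for collecting magenta chips, every non-magenta chip comes out first.
There are 32 + 12 + 40 + 16 + 5 + 29 + 13 + 33 + 41 + 36 = 257 non-magenta chips altogether.
After those, each further chip must be magenta, so 257 + 3 = 260 draws guarantee 3 magenta chips.

260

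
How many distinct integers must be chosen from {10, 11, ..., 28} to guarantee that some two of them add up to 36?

A set avoiding the sum 36 can contain at most one of each pair {x, 36−x}, plus the 3 elements whose complement lies outside the range or equal to its own complement.
The integers 18, …, 28 (11 of them) are such a set: any two sum to at least 18+19 = 37 > 36.
Pigeonhole: any 12th integer completes one of the 8 pairs, so 12 choices force a sum of 36.

12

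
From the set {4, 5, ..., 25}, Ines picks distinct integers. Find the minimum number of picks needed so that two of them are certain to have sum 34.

A set avoiding the sum 34 can contain at most one of each pair {x, 34−x}, plus the 6 elements whose complement lies outside the range or equal to its own complement.
The integers 4, …, 17 (14 of them) are such a set: any two sum to at least 4+5 = 9 and at most 16+17 = 33 < 34.
By the pigeonhole principle, any 15th integer completes one of the 8 pairs, so 15 choices force a sum of 34.

15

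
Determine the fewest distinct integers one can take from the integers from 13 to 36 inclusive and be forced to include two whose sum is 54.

A set avoiding the sum 54 can contain at most one of each pair {x, 54−x}, plus the 6 elements whose complement lies outside the range or equal to its own complement.
The integers 13, …, 27 (15 of them) are such a set: any two sum to at least 13+14 = 27 and at most 26+27 = 53 < 54.
Pigeonhole: any 16th integer completes one of the 9 pairs, so 16 choices force a sum of 54.

16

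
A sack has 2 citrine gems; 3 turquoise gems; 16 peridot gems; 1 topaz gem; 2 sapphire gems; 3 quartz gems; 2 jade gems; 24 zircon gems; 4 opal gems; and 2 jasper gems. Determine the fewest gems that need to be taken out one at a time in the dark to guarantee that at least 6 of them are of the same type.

30

An adversary could hand out at most 5 gems per type (8 types run out sooner): 2 + 3 + 5 + 1 + 2 + 3 + 2 + 5 + 4 + 2 = 29 gems and still no type has 6.
One more gem lands in a type already at 5, so 30 draws are enough and 29 are not.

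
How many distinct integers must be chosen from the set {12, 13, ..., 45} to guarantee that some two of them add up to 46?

24

Group the elements by complementary pair {x, 46−x}: {12,34}, {13,33}, {14,32}, …, giving 11 two-element pairs, the single value 23 (it cannot pair with itself since the integers are distinct), and 11 integers whose partner 46−x falls outside [12,45].
Pigeonhole: treating each of those 23 groups as a pigeonhole, one can pick one integer per group — 23 integers — with no two summing to 46.
The 24th integer lands in an occupied pair, forcing a sum of 46.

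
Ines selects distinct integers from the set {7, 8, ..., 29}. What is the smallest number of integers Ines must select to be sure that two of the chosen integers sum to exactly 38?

14

Two chosen integers sum to 38 exactly when both halves of some pair {x, 38−x} with 9 ≤ x ≤ 38−x ≤ 29 are chosen — 10 such pairs.
The remaining 3 elements (those with no distinct partner in range) can never complete a 38-sum, so the worst case takes all of them and one from each pair: 3 + 10 = 13.
The 14th integer has to be the second member of some pair, so 13 + 1 = 14.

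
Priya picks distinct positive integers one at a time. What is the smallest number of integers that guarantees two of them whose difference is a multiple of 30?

Integers whose pairwise differences are multiples of 30 are exactly those sharing a remainder mod 30. By the pigeonhole principle, the 30 residue classes mod 30 are the pigeonholes.
With 30 integers one could put 1 in each residue class and have no class reach 2.
The 31st integer pushes some class to 2, so 30·1 + 1 = 31.

31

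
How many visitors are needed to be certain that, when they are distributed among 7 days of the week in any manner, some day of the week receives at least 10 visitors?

With 63 visitors one could put exactly 9 in each of the 7 days of the week, and no day of the week would reach 10.
By pigeonhole, one more visitor must land in a day of the week that already has 9, giving it 10.
So 7 × 9 + 1 = 64 visitors are required.

64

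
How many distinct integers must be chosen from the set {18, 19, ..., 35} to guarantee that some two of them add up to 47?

13

Two chosen integers sum to 47 exactly when both halves of some pair {x, 47−x} with 18 ≤ x ≤ 47−x ≤ 29 are chosen — 6 such pairs.
The remaining 6 elements (those with no distinct partner in range) can never complete a 47-sum, so the worst case takes all of them and one from each pair: 6 + 6 = 12.
The 13th integer has to be the second member of some pair, so 12 + 1 = 13.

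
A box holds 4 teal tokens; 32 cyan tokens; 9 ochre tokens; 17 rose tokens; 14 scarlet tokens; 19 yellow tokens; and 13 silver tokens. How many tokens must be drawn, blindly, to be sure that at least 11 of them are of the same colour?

By pigeonhole, the 7 colours are the holes; the tokens drawn are the pigeons.
To avoid 11 of any one colour, the worst case takes at most 10 of each colour, or every token of a colour that has fewer than 10.
That gives 4 + 10 + 9 + 10 + 10 + 10 + 10 = 63 tokens with no colour reaching 11.
The next token forces some colour to 11, so 63 + 1 = 64.

64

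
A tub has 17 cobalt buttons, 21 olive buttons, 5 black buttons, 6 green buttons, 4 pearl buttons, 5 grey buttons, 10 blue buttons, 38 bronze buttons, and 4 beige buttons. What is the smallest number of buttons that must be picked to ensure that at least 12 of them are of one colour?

The 9 colours are the holes; the buttons drawn are the pigeons.
To avoid 12 of any one colour, the worst case takes at most 11 of each colour, or every button of a colour that has fewer than 11.
That gives 11 + 11 + 5 + 6 + 4 + 5 + 10 + 11 + 4 = 67 buttons with no colour reaching 12.
The next button forces some colour to 12, so 67 + 1 = 68.

68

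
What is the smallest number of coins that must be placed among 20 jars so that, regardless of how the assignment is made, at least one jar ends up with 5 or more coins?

81

With 80 coins one could put exactly 4 in each of the 20 jars, and no jar would reach 5.
One more coin must land in a jar that already has 4, giving it 5.
So 20 × 4 + 1 = 81 coins are required.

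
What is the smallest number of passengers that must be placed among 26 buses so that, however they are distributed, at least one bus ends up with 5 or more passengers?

With 104 passengers one could put exactly 4 in each of the 26 buses, and no bus would reach 5.
One more passenger must land in a bus that already has 4, giving it 5.
So 26 × 4 + 1 = 105 passengers are required.

105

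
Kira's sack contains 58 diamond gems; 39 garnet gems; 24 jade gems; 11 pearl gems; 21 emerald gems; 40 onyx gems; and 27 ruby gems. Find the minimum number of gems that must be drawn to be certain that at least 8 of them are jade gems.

204

In the worst case for collecting jade gems, every non-jade gem comes out first.
There are 58 + 39 + 11 + 21 + 40 + 27 = 196 non-jade gems altogether.
After those, each further gem must be jade, so 196 + 8 = 204 draws guarantee 8 jade gems.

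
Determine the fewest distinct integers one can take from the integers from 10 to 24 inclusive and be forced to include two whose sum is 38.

Two chosen integers sum to 38 exactly when both halves of some pair {x, 38−x} with 14 ≤ x ≤ 38−x ≤ 24 are chosen — 5 such pairs.
The remaining 5 elements (those with no distinct partner in range) can never complete a 38-sum, so the worst case takes all of them and one from each pair: 5 + 5 = 10.
Pigeonhole: the 11th integer has to be the second member of some pair, so 10 + 1 = 11.

11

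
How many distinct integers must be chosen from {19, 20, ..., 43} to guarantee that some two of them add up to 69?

Two chosen integers sum to 69 exactly when both halves of some pair {x, 69−x} with 26 ≤ x ≤ 69−x ≤ 43 are chosen — 9 such pairs.
The remaining 7 elements (those with no distinct partner in range) can never complete a 69-sum, so the worst case takes all of them and one from each pair: 7 + 9 = 16.
By pigeonhole, the 17th integer has to be the second member of some pair, so 16 + 1 = 17.

17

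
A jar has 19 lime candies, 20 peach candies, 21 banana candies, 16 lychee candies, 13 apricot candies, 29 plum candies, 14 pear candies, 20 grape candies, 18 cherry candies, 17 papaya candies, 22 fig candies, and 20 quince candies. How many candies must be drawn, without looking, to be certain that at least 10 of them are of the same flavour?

109

Put each drawn candy into a box by flavour. The largest draw with every box below 10 takes min(count, 9) from each flavour.
Σ min(cᵢ, 9) = 9 + 9 + 9 + 9 + 9 + 9 + 9 + 9 + 9 + 9 + 9 + 9 = 108.
Draw number 108 + 1 = 109 must push one box to 10.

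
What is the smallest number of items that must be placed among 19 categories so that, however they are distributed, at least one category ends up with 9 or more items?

153

With 152 items one could put exactly 8 in each of the 19 categories, and no category would reach 9.
One more item must land in a category that already has 8, giving it 9.
So 19 × 8 + 1 = 153 items are required.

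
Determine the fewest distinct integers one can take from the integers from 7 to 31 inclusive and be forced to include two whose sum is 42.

16

A set avoiding the sum 42 can contain at most one of each pair {x, 42−x}, plus the 5 elements whose complement lies outside the range or equal to its own complement.
The integers 7, …, 21 (15 of them) are such a set: any two sum to at least 7+8 = 15 and at most 20+21 = 41 < 42.
By the pigeonhole principle, any 16th integer completes one of the 10 pairs, so 16 choices force a sum of 42.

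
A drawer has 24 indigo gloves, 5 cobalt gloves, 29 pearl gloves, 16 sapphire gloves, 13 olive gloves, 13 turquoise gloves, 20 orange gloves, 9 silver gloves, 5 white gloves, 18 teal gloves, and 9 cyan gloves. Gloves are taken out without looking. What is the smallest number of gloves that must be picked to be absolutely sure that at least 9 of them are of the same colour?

83

By the pigeonhole principle, the 11 colours are the holes; the gloves drawn are the pigeons.
To avoid 9 of any one colour, the worst case takes at most 8 of each colour, or every glove of a colour that has fewer than 8.
That gives 8 + 5 + 8 + 8 + 8 + 8 + 8 + 8 + 5 + 8 + 8 = 82 gloves with no colour reaching 9.
The next glove forces some colour to 9, so 82 + 1 = 83.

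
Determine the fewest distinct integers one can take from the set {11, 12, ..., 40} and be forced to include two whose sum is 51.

A set avoiding the sum 51 can contain at most one of each pair {x, 51−x}.
The integers 26, …, 40 (15 of them) are such a set: any two sum to at least 26+27 = 53 > 51.
Pigeonhole: any 16th integer completes one of the 15 pairs, so 16 choices force a sum of 51.

16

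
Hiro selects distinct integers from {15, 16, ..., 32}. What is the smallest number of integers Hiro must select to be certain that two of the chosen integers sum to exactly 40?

Two chosen integers sum to 40 exactly when both halves of some pair {x, 40−x} with 15 ≤ x ≤ 40−x ≤ 25 are chosen — 5 such pairs.
The remaining 8 elements (those with no distinct partner in range) can never complete a 40-sum, so the worst case takes all of them and one from each pair: 8 + 5 = 13.
By the pigeonhole principle, the 14th integer has to be the second member of some pair, so 13 + 1 = 14.

14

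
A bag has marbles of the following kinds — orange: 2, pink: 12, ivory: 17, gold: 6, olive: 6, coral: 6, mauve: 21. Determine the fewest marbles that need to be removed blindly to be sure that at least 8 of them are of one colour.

An adversary could hand out at most 7 marbles per colour (4 colours run out sooner): 2 + 7 + 7 + 6 + 6 + 6 + 7 = 41 marbles and still no colour has 8.
By pigeonhole, one more marble lands in a colour already at 7, so 42 draws are enough and 41 are not.

42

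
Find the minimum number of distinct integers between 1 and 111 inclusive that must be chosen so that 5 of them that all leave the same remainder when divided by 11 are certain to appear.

By the pigeonhole principle, the 11 residue classes mod 11 are the pigeonholes.
With 44 integers one could put 4 in each residue class and have no class reach 5.
The 45th integer pushes some class to 5, so 11·4 + 1 = 45.

45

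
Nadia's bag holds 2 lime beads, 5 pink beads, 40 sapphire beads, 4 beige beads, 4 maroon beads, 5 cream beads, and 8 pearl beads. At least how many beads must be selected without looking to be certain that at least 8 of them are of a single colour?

An adversary could hand out at most 7 beads per colour (5 colours run out sooner): 2 + 5 + 7 + 4 + 4 + 5 + 7 = 34 beads and still no colour has 8.
Pigeonhole: one more bead lands in a colour already at 7, so 35 draws are enough and 34 are not.

35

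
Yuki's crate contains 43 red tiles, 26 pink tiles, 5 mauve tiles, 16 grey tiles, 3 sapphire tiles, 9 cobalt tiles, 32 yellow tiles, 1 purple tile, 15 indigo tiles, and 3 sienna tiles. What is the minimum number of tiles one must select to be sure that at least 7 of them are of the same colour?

Put each drawn tile into a box by colour. The largest draw with every box below 7 takes min(count, 6) from each colour; colours with fewer than 6 contribute all they have.
Σ min(cᵢ, 6) = 6 + 6 + 5 + 6 + 3 + 6 + 6 + 1 + 6 + 3 = 48.
Draw number 48 + 1 = 49 must push one box to 7.

49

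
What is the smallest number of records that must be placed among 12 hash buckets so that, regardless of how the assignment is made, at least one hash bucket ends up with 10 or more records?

With 108 records one could put exactly 9 in each of the 12 hash buckets, and no hash bucket would reach 10.
By pigeonhole, one more record must land in a hash bucket that already has 9, giving it 10.
So 12 × 9 + 1 = 109 records are required.

109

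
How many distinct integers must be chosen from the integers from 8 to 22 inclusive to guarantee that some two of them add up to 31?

Two chosen integers sum to 31 exactly when both halves of some pair {x, 31−x} with 9 ≤ x ≤ 31−x ≤ 22 are chosen — 7 such pairs.
The remaining 1 element (those with no distinct partner in range) can never complete a 31-sum, so the worst case takes all of them and one from each pair: 1 + 7 = 8.
The 9th integer has to be the second member of some pair, so 8 + 1 = 9.

9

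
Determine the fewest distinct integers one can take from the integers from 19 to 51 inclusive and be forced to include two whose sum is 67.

19

A set avoiding the sum 67 can contain at most one of each pair {x, 67−x}, plus the 3 elements whose complement lies outside the range.
The integers 34, …, 51 (18 of them) are such a set: any two sum to at least 34+35 = 69 > 67.
Any 19th integer completes one of the 15 pairs, so 19 choices force a sum of 67.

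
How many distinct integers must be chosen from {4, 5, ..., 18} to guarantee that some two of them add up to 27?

A set avoiding the sum 27 can contain at most one of each pair {x, 27−x}, plus the 5 elements whose complement lies outside the range.
The integers 4, …, 13 (10 of them) are such a set: any two sum to at least 4+5 = 9 and at most 12+13 = 25 < 27.
By the pigeonhole principle, any 11th integer completes one of the 5 pairs, so 11 choices force a sum of 27.

11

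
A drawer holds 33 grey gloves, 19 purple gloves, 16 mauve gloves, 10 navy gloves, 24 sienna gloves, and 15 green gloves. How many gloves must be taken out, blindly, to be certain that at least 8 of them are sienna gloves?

In the worst case for collecting sienna gloves, every non-sienna glove comes out first.
There are 33 + 19 + 16 + 10 + 15 = 93 non-sienna gloves altogether.
After those, each further glove must be sienna, so 93 + 8 = 101 draws guarantee 8 sienna gloves.

101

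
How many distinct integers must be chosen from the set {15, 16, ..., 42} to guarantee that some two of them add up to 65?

19

A set avoiding the sum 65 can contain at most one of each pair {x, 65−x}, plus the 8 elements whose complement lies outside the range.
The integers 15, …, 32 (18 of them) are such a set: any two sum to at least 15+16 = 31 and at most 31+32 = 63 < 65.
Any 19th integer completes one of the 10 pairs, so 19 choices force a sum of 65.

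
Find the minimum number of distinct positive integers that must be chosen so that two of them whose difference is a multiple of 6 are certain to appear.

7

Integers whose pairwise differences are multiples of 6 are exactly those sharing a remainder mod 6. By pigeonhole, the 6 residue classes mod 6 are the pigeonholes.
With 6 integers one could put 1 in each residue class and have no class reach 2.
The 7th integer pushes some class to 2, so 6·1 + 1 = 7.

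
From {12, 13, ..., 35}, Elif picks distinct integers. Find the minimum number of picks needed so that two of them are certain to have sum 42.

A set avoiding the sum 42 can contain at most one of each pair {x, 42−x}, plus the 6 elements whose complement lies outside the range or equal to its own complement.
The integers 21, …, 35 (15 of them) are such a set: any two sum to at least 21+22 = 43 > 42.
Any 16th integer completes one of the 9 pairs, so 16 choices force a sum of 42.

16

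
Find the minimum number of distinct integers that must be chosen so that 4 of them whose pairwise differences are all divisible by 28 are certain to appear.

Integers whose pairwise differences are multiples of 28 are exactly those sharing a remainder mod 28. The 28 residue classes mod 28 are the pigeonholes.
With 84 integers one could put 3 in each residue class and have no class reach 4.
The 85th integer pushes some class to 4, so 28·3 + 1 = 85.

85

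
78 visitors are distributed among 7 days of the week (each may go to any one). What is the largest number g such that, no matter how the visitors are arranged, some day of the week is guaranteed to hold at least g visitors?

The 7 days of the week are the holes and the 78 visitors are the pigeons.
If every day of the week held at most 11 visitors, the total would be at most 7 × 11 = 77, which is less than 78.
So some day of the week holds at least ⌈78/7⌉ = 12 visitors.

12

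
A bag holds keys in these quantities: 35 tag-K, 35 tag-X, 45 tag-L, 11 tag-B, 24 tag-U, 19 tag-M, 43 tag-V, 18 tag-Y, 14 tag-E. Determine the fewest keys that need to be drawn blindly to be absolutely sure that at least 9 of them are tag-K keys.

218

In the worst case for collecting tag-K keys, every non-tag-K key comes out first.
There are 35 + 45 + 11 + 24 + 19 + 43 + 18 + 14 = 209 non-tag-K keys altogether.
After those, each further key must be tag-K, so 209 + 9 = 218 draws guarantee 9 tag-K keys.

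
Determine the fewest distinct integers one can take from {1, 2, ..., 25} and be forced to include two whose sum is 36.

Group the elements by complementary pair {x, 36−x}: {11,25}, {12,24}, {13,23}, …, giving 7 two-element pairs; the single value 18 (it cannot pair with itself since the integers are distinct); and 10 integers whose partner 36−x falls outside [1,25].
Pigeonhole: treating each of those 18 groups as a pigeonhole, one can pick one integer per group — 18 integers — with no two summing to 36.
The 19th integer lands in an occupied pair, forcing a sum of 36.

19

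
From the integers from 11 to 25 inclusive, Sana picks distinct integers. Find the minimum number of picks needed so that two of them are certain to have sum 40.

11

Group the elements by complementary pair {x, 40−x}: {15,25}, {16,24}, {17,23}, …, giving 5 two-element pairs, the single value 20 (it cannot pair with itself since the integers are distinct), and 4 integers whose partner 40−x falls outside [11,25].
Treating each of those 10 groups as a pigeonhole, one can pick one integer per group — 10 integers — with no two summing to 40.
The 11th integer lands in an occupied pair, forcing a sum of 40.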